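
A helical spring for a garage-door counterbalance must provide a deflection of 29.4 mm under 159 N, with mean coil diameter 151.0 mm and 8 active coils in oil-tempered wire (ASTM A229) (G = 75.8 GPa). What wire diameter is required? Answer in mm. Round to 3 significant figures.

11.2 mm

Required rate k = F/δ = 159/29.4 = 5.4082 N/mm
d = (8D³N_a·k / G)^(1/4) = (8·151.0³·8·5.4082 / (75.8×10³))^0.25
  = (15721)^0.25 = 11.1975 mm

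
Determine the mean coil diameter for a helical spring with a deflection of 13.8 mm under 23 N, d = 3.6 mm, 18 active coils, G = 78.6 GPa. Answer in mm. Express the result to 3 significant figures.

Required rate k = F/δ = 23/13.8 = 1.6667 N/mm
D = (Gd⁴/(8N_a·k))^(1/3) = (78.6×10³·3.6⁴/(8·18·1.6667))^(1/3)
  = (55007.4)^(1/3) = 38.0312 mm

38.0 mm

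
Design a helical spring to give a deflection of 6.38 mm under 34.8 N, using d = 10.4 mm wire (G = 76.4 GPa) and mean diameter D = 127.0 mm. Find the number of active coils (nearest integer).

10

Required rate k = F/δ = 34.8/6.38 = 5.4545 N/mm
N_a = Gd⁴/(8D³k) = (76.4×10³ × 10.4⁴)/(8 × 127.0³ × 5.4545)
    = 8.93772e+08 / 8.9384e+07 = 9.999 → 10 coils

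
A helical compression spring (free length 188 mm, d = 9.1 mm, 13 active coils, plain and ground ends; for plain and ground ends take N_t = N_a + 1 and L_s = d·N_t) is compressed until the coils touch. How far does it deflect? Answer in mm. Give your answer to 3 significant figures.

60.6 mm

N_t = 14; L_s = 9.1·14 = 127.4 mm
δ_solid = L₀ − L_s = 188 − 127.4 = 60.6 mm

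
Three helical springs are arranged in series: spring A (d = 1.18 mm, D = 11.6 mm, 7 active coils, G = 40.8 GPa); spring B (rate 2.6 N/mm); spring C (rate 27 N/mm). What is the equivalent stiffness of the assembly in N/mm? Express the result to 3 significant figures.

k_A = Gd⁴/(8D³N_a) = (40.8×10³)(1.18⁴)/(8·11.6³·7) = 0.90495 N/mm
Series: 1/k_eq = 1/0.90495 + 1/2.6 + 1/27 = 1.5267; k_eq = 0.65502 N/mm

0.655 N/mm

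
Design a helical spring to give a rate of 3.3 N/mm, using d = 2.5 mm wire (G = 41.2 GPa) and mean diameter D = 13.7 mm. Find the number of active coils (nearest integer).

N_a = Gd⁴/(8D³k) = (41.2×10³ × 2.5⁴)/(8 × 13.7³ × 3.3)
    = 1.60938e+06 / 67883.7 = 23.71 → 24 coils

24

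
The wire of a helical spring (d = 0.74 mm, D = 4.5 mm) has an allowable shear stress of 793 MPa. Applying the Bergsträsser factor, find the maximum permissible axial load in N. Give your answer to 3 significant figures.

22.7 N

C = D/d = 4.5/0.74 = 6.0811
K_B = (4C+2)/(4C−3) = 26.324/21.324 = 1.2345
τ_max = K·8FD/(πd³) → F_max = τ_allow·πd³/(8DK)
F_max = 793·π·0.74³/(8·4.5·1.2345) = 1009.5/44.441 = 22.716 N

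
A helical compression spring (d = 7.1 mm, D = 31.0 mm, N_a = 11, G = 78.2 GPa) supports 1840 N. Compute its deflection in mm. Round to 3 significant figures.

24.3 mm

k = Gd⁴/(8D³N_a) = (78.2×10³)(7.1⁴)/(8·31.0³·11) = 75.801 N/mm
δ = F/k = 1840 / 75.801 = 24.274 mm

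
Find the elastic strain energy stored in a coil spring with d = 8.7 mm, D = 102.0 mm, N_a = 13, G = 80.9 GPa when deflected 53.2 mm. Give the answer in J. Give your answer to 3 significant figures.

k = Gd⁴/(8D³N_a) = (80.9×10³)(8.7⁴)/(8·102.0³·13) = 4.1994 N/mm
U = ½kδ² = 0.5 × 4.1994 × 53.2² = 5942.7 N·mm = 5.9427 J

5.94 J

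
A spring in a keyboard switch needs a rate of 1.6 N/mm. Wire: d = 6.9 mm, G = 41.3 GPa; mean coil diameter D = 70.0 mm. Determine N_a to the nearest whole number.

21

N_a = Gd⁴/(8D³k) = (41.3×10³ × 6.9⁴)/(8 × 70.0³ × 1.6)
    = 9.36152e+07 / 4.3904e+06 = 21.32 → 21 coils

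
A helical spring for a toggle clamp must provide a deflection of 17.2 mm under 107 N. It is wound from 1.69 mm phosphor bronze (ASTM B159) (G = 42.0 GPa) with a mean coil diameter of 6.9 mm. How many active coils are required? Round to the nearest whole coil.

Required rate k = F/δ = 107/17.2 = 6.2209 N/mm
N_a = Gd⁴/(8D³k) = (42.0×10³ × 1.69⁴)/(8 × 6.9³ × 6.2209)
    = 342607 / 16349.1 = 20.96 → 21 coils

21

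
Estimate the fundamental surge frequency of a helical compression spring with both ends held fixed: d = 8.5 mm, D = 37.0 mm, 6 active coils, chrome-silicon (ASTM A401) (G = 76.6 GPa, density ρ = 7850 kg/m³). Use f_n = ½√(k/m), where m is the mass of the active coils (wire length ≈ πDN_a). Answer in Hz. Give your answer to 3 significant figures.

364 Hz

k = Gd⁴/(8D³N_a) = (76.6×10³)(8.5⁴)/(8·37.0³·6) = 164.46 N/mm = 1.6446e+05 N/m
Wire length L = πDN_a = π·37.0·6 = 697.43 mm
m = ρ·(πd²/4)·L = 7850 × 56.745×10⁻⁶ m² × 0.69743 m = 0.31067 kg
f_n = ½√(k/m) = 0.5·√(1.6446e+05/0.31067) = 0.5·√(5.2937e+05) = 363.79 Hz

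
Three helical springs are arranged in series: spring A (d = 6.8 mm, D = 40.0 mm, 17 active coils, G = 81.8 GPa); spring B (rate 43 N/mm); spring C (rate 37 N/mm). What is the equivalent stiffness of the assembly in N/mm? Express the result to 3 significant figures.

10.0 N/mm

k_A = Gd⁴/(8D³N_a) = (81.8×10³)(6.8⁴)/(8·40.0³·17) = 20.094 N/mm
Series: 1/k_eq = 1/20.094 + 1/43 + 1/37 = 0.10005; k_eq = 9.9952 N/mm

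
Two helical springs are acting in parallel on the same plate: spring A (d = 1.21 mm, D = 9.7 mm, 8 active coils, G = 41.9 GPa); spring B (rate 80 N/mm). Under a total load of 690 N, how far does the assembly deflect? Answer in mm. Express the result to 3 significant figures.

k_A = Gd⁴/(8D³N_a) = (41.9×10³)(1.21⁴)/(8·9.7³·8) = 1.5377 N/mm
Parallel: k_eq = 1.5377 + 80 = 81.538 N/mm
δ = F/k_eq = 690/81.538 = 8.4623 mm

8.46 mm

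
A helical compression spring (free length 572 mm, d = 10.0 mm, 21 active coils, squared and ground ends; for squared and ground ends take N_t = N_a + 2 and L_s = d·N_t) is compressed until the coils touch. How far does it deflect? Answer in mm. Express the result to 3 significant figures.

342 mm

N_t = 23; L_s = 10.0·23 = 230 mm
δ_solid = L₀ − L_s = 572 − 230 = 342 mm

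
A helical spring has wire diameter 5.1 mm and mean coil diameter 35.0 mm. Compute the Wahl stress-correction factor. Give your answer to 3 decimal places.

1.218

C = D/d = 35.0/5.1 = 6.8627
K_W = (4C−1)/(4C−4) + 0.615/C = 26.451/23.451 + 0.0896 = 1.2175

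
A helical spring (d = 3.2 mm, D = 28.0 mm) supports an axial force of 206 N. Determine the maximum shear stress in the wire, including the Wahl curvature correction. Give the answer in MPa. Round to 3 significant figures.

523 MPa

Spring index C = D/d = 28.0/3.2 = 8.7500
K_W = (4C−1)/(4C−4) + 0.615/C = 34.000/31.000 + 0.0703 = 1.1671
τ₀ = 8FD/(πd³) = 8·206·28.0/(π·3.2³) = 46144/102.94 = 448.24 MPa
τ_max = K·τ₀ = 1.1671 × 448.24 = 523.13 MPa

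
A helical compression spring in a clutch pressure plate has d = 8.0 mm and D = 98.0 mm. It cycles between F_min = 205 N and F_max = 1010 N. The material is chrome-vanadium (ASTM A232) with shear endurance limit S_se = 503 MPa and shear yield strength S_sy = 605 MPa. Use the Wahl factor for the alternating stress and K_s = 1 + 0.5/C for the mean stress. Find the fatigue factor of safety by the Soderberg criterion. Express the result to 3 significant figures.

1.06

C = D/d = 98.0/8.0 = 12.2500; K_W = (4C−1)/(4C−4)+0.615/C = 1.1169; K_s = 1+0.5/C = 1.0408
F_a = (F_max−F_min)/2 = 402.5 N; F_m = (F_max+F_min)/2 = 607.5 N
τ_a = K_W·8F_aD/(πd³) = 1.1169 × 196.18 = 219.11 MPa
τ_m = K_s·8F_mD/(πd³) = 1.0408 × 296.1 = 308.19 MPa
Soderberg: 1/n_f = τ_a/S_se + τ_m/S_sy = 219.11/503 + 308.19/605 = 0.43561 + 0.50940 = 0.94501
n_f = 1/0.94501 = 1.058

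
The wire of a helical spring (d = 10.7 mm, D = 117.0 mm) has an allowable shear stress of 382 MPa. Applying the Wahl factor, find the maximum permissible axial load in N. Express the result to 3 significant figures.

1390 N

C = D/d = 117.0/10.7 = 10.9346
K_W = (4C−1)/(4C−4) + 0.615/C = 42.738/39.738 + 0.0562 = 1.1317
τ_max = K·8FD/(πd³) → F_max = τ_allow·πd³/(8DK)
F_max = 382·π·10.7³/(8·117.0·1.1317) = 1.4702e+06/1059.3 = 1387.9 N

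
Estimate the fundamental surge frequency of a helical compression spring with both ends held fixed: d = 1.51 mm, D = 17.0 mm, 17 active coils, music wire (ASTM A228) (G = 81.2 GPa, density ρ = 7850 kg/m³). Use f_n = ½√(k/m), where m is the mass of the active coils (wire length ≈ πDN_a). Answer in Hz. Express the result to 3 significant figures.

111 Hz

k = Gd⁴/(8D³N_a) = (81.2×10³)(1.51⁴)/(8·17.0³·17) = 0.6318 N/mm = 631.8 N/m
Wire length L = πDN_a = π·17.0·17 = 907.92 mm
m = ρ·(πd²/4)·L = 7850 × 1.7908×10⁻⁶ m² × 0.90792 m = 0.012763 kg
f_n = ½√(k/m) = 0.5·√(631.8/0.012763) = 0.5·√(49501) = 111.24 Hz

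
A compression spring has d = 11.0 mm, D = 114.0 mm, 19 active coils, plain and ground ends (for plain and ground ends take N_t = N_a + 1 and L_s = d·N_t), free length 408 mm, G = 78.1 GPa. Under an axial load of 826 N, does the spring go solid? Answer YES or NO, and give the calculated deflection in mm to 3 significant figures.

k = Gd⁴/(8D³N_a) = (78.1×10³)(11.0⁴)/(8·114.0³·19) = 5.0777 N/mm
N_t = 20; L_s = 11.0·20 = 220 mm; δ_solid = L₀ − L_s = 408 − 220 = 188 mm
δ = F/k = 826/5.0777 = 162.67 mm
δ < δ_solid → spring does not go solid

NO, δ = 163 mm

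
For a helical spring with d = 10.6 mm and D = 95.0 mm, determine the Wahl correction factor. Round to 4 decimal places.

1.1628

C = D/d = 95.0/10.6 = 8.9623
K_W = (4C−1)/(4C−4) + 0.615/C = 34.849/31.849 + 0.0686 = 1.1628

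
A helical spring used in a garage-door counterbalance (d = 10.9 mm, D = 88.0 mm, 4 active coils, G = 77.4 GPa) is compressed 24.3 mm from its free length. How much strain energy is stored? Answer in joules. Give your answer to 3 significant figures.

k = Gd⁴/(8D³N_a) = (77.4×10³)(10.9⁴)/(8·88.0³·4) = 50.101 N/mm
U = ½kδ² = 0.5 × 50.101 × 24.3² = 14792 N·mm = 14.792 J

14.8 J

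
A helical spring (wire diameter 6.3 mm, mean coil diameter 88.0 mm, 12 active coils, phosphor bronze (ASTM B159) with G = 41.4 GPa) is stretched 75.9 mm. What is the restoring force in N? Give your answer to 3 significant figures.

75.7 N

k = Gd⁴/(8D³N_a) = (41.4×10³)(6.3⁴)/(8·88.0³·12) = 0.99688 N/mm
F = k·δ = 0.99688 × 75.9 = 75.663 N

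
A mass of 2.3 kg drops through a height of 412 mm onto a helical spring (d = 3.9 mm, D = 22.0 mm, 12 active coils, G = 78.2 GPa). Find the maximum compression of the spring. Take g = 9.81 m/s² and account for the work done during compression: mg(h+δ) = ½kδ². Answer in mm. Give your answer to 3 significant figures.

33.7 mm

k = Gd⁴/(8D³N_a) = (78.2×10³)(3.9⁴)/(8·22.0³·12) = 17.698 N/mm
W = mg = 2.3 × 9.81 = 22.563 N
½kδ² − Wδ − Wh = 0 → δ = (W + √(W² + 2kWh))/k
δ = (22.563 + √(509.09 + 329041))/17.698 = (22.563 + 574.06)/17.698 = 33.711 mm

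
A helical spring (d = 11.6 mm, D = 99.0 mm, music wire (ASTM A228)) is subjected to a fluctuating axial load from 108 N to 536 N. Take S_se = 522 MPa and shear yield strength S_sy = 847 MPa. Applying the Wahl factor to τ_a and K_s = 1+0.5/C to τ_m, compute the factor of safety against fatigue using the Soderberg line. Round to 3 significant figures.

C = D/d = 99.0/11.6 = 8.5345; K_W = (4C−1)/(4C−4)+0.615/C = 1.1716; K_s = 1+0.5/C = 1.0586
F_a = (F_max−F_min)/2 = 214 N; F_m = (F_max+F_min)/2 = 322 N
τ_a = K_W·8F_aD/(πd³) = 1.1716 × 34.563 = 40.494 MPa
τ_m = K_s·8F_mD/(πd³) = 1.0586 × 52.006 = 55.053 MPa
Soderberg: 1/n_f = τ_a/S_se + τ_m/S_sy = 40.494/522 + 55.053/847 = 0.07758 + 0.06500 = 0.14257
n_f = 1/0.14257 = 7.014

7.01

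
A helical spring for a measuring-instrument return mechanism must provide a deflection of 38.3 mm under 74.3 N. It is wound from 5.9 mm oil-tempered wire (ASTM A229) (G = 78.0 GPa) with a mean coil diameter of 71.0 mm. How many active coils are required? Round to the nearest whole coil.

Required rate k = F/δ = 74.3/38.3 = 1.9399 N/mm
N_a = Gd⁴/(8D³k) = (78.0×10³ × 5.9⁴)/(8 × 71.0³ × 1.9399)
    = 9.45154e+07 / 5.55463e+06 = 17.02 → 17 coils

17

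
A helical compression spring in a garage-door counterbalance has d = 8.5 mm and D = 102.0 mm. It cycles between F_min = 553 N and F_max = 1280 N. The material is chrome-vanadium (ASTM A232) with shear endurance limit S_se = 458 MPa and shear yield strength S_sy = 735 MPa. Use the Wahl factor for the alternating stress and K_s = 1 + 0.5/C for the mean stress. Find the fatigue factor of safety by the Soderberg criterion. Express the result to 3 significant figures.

1.08

C = D/d = 102.0/8.5 = 12.0000; K_W = (4C−1)/(4C−4)+0.615/C = 1.1194; K_s = 1+0.5/C = 1.0417
F_a = (F_max−F_min)/2 = 363.5 N; F_m = (F_max+F_min)/2 = 916.5 N
τ_a = K_W·8F_aD/(πd³) = 1.1194 × 153.74 = 172.1 MPa
τ_m = K_s·8F_mD/(πd³) = 1.0417 × 387.63 = 403.78 MPa
Soderberg: 1/n_f = τ_a/S_se + τ_m/S_sy = 172.1/458 + 403.78/735 = 0.37577 + 0.54936 = 0.92513
n_f = 1/0.92513 = 1.081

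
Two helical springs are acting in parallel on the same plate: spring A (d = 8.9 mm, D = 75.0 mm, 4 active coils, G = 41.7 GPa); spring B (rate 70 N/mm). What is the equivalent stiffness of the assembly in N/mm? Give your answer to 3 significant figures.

89.4 N/mm

k_A = Gd⁴/(8D³N_a) = (41.7×10³)(8.9⁴)/(8·75.0³·4) = 19.38 N/mm
Parallel: k_eq = 19.38 + 70 = 89.38 N/mm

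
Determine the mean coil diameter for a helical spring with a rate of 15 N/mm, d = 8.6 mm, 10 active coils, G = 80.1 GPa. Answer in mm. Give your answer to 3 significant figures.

71.5 mm

D = (Gd⁴/(8N_a·k))^(1/3) = (80.1×10³·8.6⁴/(8·10·15))^(1/3)
  = (365128)^(1/3) = 71.4740 mm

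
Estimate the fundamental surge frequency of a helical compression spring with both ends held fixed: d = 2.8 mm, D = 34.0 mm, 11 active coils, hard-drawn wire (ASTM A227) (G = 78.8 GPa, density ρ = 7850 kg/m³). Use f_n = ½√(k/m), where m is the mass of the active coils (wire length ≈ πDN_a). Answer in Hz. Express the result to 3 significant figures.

k = Gd⁴/(8D³N_a) = (78.8×10³)(2.8⁴)/(8·34.0³·11) = 1.4004 N/mm = 1400.4 N/m
Wire length L = πDN_a = π·34.0·11 = 1175 mm
m = ρ·(πd²/4)·L = 7850 × 6.1575×10⁻⁶ m² × 1.175 m = 0.056793 kg
f_n = ½√(k/m) = 0.5·√(1400.4/0.056793) = 0.5·√(24657) = 78.513 Hz

78.5 Hz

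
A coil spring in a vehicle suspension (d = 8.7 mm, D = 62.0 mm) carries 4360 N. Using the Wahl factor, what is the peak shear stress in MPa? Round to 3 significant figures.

1260 MPa

Spring index C = D/d = 62.0/8.7 = 7.1264
K_W = (4C−1)/(4C−4) + 0.615/C = 27.506/24.506 + 0.0863 = 1.2087
τ₀ = 8FD/(πd³) = 8·4360·62.0/(π·8.7³) = 2.16256e+06/2068.7 = 1045.3 MPa
τ_max = K·τ₀ = 1.2087 × 1045.3 = 1263.5 MPa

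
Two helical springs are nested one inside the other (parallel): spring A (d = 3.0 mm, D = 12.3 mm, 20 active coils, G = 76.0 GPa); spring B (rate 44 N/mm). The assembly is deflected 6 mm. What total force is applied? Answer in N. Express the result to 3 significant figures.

388 N

k_A = Gd⁴/(8D³N_a) = (76.0×10³)(3.0⁴)/(8·12.3³·20) = 20.676 N/mm
Parallel: k_eq = 20.676 + 44 = 64.676 N/mm
F = k_eq·δ = 64.676·6 = 388.06 N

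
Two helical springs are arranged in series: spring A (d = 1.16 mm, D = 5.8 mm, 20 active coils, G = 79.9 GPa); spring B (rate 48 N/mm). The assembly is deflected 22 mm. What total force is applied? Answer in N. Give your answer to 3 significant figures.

k_A = Gd⁴/(8D³N_a) = (79.9×10³)(1.16⁴)/(8·5.8³·20) = 4.6342 N/mm
Series: 1/k_eq = 1/4.6342 + 1/48 = 0.23662; k_eq = 4.2262 N/mm
F = k_eq·δ = 4.2262·22 = 92.976 N

93.0 N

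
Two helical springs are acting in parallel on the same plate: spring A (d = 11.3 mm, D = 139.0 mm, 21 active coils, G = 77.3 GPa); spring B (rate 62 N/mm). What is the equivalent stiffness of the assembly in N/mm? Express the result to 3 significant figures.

k_A = Gd⁴/(8D³N_a) = (77.3×10³)(11.3⁴)/(8·139.0³·21) = 2.7934 N/mm
Parallel: k_eq = 2.7934 + 62 = 64.793 N/mm

64.8 N/mm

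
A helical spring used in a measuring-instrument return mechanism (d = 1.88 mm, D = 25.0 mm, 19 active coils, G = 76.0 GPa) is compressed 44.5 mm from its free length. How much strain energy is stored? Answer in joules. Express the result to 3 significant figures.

k = Gd⁴/(8D³N_a) = (76.0×10³)(1.88⁴)/(8·25.0³·19) = 0.39974 N/mm
U = ½kδ² = 0.5 × 0.39974 × 44.5² = 395.8 N·mm = 0.3958 J

0.396 J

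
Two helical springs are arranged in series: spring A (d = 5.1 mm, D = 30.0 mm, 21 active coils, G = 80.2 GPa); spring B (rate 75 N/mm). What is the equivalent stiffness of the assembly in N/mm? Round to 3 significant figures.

k_A = Gd⁴/(8D³N_a) = (80.2×10³)(5.1⁴)/(8·30.0³·21) = 11.961 N/mm
Series: 1/k_eq = 1/11.961 + 1/75 = 0.096936; k_eq = 10.316 N/mm

10.3 N/mm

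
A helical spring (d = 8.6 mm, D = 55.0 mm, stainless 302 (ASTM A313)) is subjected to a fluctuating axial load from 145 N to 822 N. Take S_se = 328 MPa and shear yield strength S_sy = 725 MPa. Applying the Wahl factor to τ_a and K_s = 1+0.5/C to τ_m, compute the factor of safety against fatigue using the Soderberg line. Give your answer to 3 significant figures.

2.28

C = D/d = 55.0/8.6 = 6.3953; K_W = (4C−1)/(4C−4)+0.615/C = 1.2352; K_s = 1+0.5/C = 1.0782
F_a = (F_max−F_min)/2 = 338.5 N; F_m = (F_max+F_min)/2 = 483.5 N
τ_a = K_W·8F_aD/(πd³) = 1.2352 × 74.536 = 92.065 MPa
τ_m = K_s·8F_mD/(πd³) = 1.0782 × 106.46 = 114.79 MPa
Soderberg: 1/n_f = τ_a/S_se + τ_m/S_sy = 92.065/328 + 114.79/725 = 0.28069 + 0.15833 = 0.43901
n_f = 1/0.43901 = 2.278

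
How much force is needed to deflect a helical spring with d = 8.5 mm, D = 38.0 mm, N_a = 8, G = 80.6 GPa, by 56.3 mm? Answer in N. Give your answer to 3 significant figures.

6750 N

k = Gd⁴/(8D³N_a) = (80.6×10³)(8.5⁴)/(8·38.0³·8) = 119.81 N/mm
F = k·δ = 119.81 × 56.3 = 6745.1 N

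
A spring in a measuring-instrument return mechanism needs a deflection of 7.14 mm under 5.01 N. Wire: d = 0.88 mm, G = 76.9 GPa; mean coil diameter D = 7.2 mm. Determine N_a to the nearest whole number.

Required rate k = F/δ = 5.01/7.14 = 0.70168 N/mm
N_a = Gd⁴/(8D³k) = (76.9×10³ × 0.88⁴)/(8 × 7.2³ × 0.70168)
    = 46116.6 / 2095.21 = 22.01 → 22 coils

22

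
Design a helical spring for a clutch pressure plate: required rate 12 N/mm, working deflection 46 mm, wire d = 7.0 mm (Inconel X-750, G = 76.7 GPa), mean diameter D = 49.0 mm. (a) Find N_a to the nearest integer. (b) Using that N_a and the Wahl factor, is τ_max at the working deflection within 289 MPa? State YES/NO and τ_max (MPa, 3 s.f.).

N_a = Gd⁴/(8D³k) = (76.7×10³)(7.0⁴)/(8·49.0³·12) = 16.31 → N_a = 16
Actual rate k = Gd⁴/(8D³·16) = 12.229 N/mm
Working load F = kδ = 12.229·46 = 562.53 N
C = 49.0/7.0 = 7.0000; K_W = (4C−1)/(4C−4)+0.615/C = 1.2129
τ_max = K_W·8FD/(πd³) = 1.2129·204.64 = 248.2 MPa
τ_max ≤ 289 MPa → acceptable

(a) 16 coils; (b) YES, τ_max = 248 MPa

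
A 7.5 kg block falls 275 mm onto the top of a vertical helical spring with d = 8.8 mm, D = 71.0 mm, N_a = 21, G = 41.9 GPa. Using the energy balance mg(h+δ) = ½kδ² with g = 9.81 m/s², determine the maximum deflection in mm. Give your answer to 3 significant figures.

118 mm

k = Gd⁴/(8D³N_a) = (41.9×10³)(8.8⁴)/(8·71.0³·21) = 4.1789 N/mm
W = mg = 7.5 × 9.81 = 73.575 N
½kδ² − Wδ − Wh = 0 → δ = (W + √(W² + 2kWh))/k
δ = (73.575 + √(5413.3 + 169104))/4.1789 = (73.575 + 417.75)/4.1789 = 117.57 mm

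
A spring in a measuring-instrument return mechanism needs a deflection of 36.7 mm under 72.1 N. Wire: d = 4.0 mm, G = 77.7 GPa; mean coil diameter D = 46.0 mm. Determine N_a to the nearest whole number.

Required rate k = F/δ = 72.1/36.7 = 1.9646 N/mm
N_a = Gd⁴/(8D³k) = (77.7×10³ × 4.0⁴)/(8 × 46.0³ × 1.9646)
    = 1.98912e+07 / 1.52979e+06 = 13 → 13 coils

13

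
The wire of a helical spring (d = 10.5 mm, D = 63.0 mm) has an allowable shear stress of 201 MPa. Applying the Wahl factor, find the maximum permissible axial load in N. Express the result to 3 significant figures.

C = D/d = 63.0/10.5 = 6.0000
K_W = (4C−1)/(4C−4) + 0.615/C = 23.000/20.000 + 0.1025 = 1.2525
τ_max = K·8FD/(πd³) → F_max = τ_allow·πd³/(8DK)
F_max = 201·π·10.5³/(8·63.0·1.2525) = 7.3099e+05/631.26 = 1158 N

1160 N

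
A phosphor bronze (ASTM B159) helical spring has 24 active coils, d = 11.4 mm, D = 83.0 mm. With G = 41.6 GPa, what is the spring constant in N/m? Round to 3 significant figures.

6400 N/m

k = Gd⁴/(8D³N_a) = (41.6×10³ × 11.4⁴) / (8 × 83.0³ × 24)
  = 7.02607e+08 / 1.09783e+08 = 6.4 N/mm = 6400 N/m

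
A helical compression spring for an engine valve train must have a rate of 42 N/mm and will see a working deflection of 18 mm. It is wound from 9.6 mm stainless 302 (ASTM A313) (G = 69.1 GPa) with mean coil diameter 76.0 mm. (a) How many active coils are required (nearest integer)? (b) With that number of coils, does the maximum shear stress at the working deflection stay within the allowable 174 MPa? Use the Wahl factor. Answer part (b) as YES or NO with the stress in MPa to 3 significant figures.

N_a = Gd⁴/(8D³k) = (69.1×10³)(9.6⁴)/(8·76.0³·42) = 3.979 → N_a = 4
Actual rate k = Gd⁴/(8D³·4) = 41.78 N/mm
Working load F = kδ = 41.78·18 = 752.05 N
C = 76.0/9.6 = 7.9167; K_W = (4C−1)/(4C−4)+0.615/C = 1.1861
τ_max = K_W·8FD/(πd³) = 1.1861·164.51 = 195.12 MPa
τ_max > 174 MPa → exceeds allowable

(a) 4 coils; (b) NO, τ_max = 195 MPa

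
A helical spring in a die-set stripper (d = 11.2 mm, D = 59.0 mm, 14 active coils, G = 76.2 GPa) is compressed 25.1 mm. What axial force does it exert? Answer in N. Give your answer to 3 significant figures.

k = Gd⁴/(8D³N_a) = (76.2×10³)(11.2⁴)/(8·59.0³·14) = 52.126 N/mm
F = k·δ = 52.126 × 25.1 = 1308.4 N

1310 N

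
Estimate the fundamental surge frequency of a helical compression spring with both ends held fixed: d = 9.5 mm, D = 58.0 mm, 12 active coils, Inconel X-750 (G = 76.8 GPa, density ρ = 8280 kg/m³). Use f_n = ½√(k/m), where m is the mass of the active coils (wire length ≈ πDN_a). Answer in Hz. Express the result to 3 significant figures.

80.7 Hz

k = Gd⁴/(8D³N_a) = (76.8×10³)(9.5⁴)/(8·58.0³·12) = 33.396 N/mm = 33396 N/m
Wire length L = πDN_a = π·58.0·12 = 2186.5 mm
m = ρ·(πd²/4)·L = 8280 × 70.882×10⁻⁶ m² × 2.1865 m = 1.2833 kg
f_n = ½√(k/m) = 0.5·√(33396/1.2833) = 0.5·√(26024) = 80.66 Hz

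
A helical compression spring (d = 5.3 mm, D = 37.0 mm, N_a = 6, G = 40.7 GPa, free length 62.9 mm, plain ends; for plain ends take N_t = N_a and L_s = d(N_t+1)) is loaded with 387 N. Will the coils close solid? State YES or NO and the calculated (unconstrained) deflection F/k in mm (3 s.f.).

YES, δ = 29.3 mm

k = Gd⁴/(8D³N_a) = (40.7×10³)(5.3⁴)/(8·37.0³·6) = 13.208 N/mm
N_t = 6; L_s = 5.3·7 = 37.1 mm; δ_solid = L₀ − L_s = 62.9 − 37.1 = 25.8 mm
δ = F/k = 387/13.208 = 29.299 mm
δ ≥ δ_solid → spring goes solid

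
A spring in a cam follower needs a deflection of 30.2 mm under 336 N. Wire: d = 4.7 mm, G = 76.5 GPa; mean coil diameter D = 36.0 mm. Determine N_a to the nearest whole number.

9

Required rate k = F/δ = 336/30.2 = 11.126 N/mm
N_a = Gd⁴/(8D³k) = (76.5×10³ × 4.7⁴)/(8 × 36.0³ × 11.126)
    = 3.73296e+07 / 4.15269e+06 = 8.989 → 9 coils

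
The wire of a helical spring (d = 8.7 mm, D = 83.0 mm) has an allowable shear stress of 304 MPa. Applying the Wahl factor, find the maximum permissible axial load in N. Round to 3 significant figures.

C = D/d = 83.0/8.7 = 9.5402
K_W = (4C−1)/(4C−4) + 0.615/C = 37.161/34.161 + 0.0645 = 1.1523
τ_max = K·8FD/(πd³) → F_max = τ_allow·πd³/(8DK)
F_max = 304·π·8.7³/(8·83.0·1.1523) = 6.289e+05/765.12 = 821.97 N

822 N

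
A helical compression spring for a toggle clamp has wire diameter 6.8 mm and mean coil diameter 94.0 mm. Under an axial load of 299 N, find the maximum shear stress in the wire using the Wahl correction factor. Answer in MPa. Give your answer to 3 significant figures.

251 MPa

Spring index C = D/d = 94.0/6.8 = 13.8235
K_W = (4C−1)/(4C−4) + 0.615/C = 54.294/51.294 + 0.0445 = 1.1030
τ₀ = 8FD/(πd³) = 8·299·94.0/(π·6.8³) = 224848/987.82 = 227.62 MPa
τ_max = K·τ₀ = 1.1030 × 227.62 = 251.06 MPa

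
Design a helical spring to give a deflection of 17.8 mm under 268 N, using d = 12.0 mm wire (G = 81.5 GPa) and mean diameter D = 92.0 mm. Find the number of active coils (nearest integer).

Required rate k = F/δ = 268/17.8 = 15.056 N/mm
N_a = Gd⁴/(8D³k) = (81.5×10³ × 12.0⁴)/(8 × 92.0³ × 15.056)
    = 1.68998e+09 / 9.37925e+07 = 18.02 → 18 coils

18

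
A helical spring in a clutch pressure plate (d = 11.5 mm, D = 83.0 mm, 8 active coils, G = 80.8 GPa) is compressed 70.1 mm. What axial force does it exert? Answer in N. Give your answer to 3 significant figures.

2710 N

k = Gd⁴/(8D³N_a) = (80.8×10³)(11.5⁴)/(8·83.0³·8) = 38.618 N/mm
F = k·δ = 38.618 × 70.1 = 2707.1 N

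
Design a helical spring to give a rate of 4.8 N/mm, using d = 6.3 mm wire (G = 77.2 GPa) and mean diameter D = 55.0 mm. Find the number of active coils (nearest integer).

19

N_a = Gd⁴/(8D³k) = (77.2×10³ × 6.3⁴)/(8 × 55.0³ × 4.8)
    = 1.21613e+08 / 6.3888e+06 = 19.04 → 19 coils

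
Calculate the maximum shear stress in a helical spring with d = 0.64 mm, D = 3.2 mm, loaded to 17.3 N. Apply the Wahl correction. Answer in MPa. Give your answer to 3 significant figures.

Spring index C = D/d = 3.2/0.64 = 5.0000
K_W = (4C−1)/(4C−4) + 0.615/C = 19.000/16.000 + 0.1230 = 1.3105
τ₀ = 8FD/(πd³) = 8·17.3·3.2/(π·0.64³) = 442.88/0.82355 = 537.77 MPa
τ_max = K·τ₀ = 1.3105 × 537.77 = 704.75 MPa

705 MPa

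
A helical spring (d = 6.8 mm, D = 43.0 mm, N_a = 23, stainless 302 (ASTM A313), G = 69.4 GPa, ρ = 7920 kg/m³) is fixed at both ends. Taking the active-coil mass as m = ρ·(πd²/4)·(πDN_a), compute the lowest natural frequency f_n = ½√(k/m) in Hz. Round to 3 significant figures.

53.3 Hz

k = Gd⁴/(8D³N_a) = (69.4×10³)(6.8⁴)/(8·43.0³·23) = 10.143 N/mm = 10143 N/m
Wire length L = πDN_a = π·43.0·23 = 3107 mm
m = ρ·(πd²/4)·L = 7920 × 36.317×10⁻⁶ m² × 3.107 m = 0.89367 kg
f_n = ½√(k/m) = 0.5·√(10143/0.89367) = 0.5·√(11350) = 53.268 Hz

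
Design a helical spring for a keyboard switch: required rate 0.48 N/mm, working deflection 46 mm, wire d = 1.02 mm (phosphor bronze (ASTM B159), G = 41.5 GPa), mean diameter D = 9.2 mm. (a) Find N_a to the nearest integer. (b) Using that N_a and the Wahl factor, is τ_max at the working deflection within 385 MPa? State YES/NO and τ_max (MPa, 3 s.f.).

N_a = Gd⁴/(8D³k) = (41.5×10³)(1.02⁴)/(8·9.2³·0.48) = 15.02 → N_a = 15
Actual rate k = Gd⁴/(8D³·15) = 0.48073 N/mm
Working load F = kδ = 0.48073·46 = 22.114 N
C = 9.2/1.02 = 9.0196; K_W = (4C−1)/(4C−4)+0.615/C = 1.1617
τ_max = K_W·8FD/(πd³) = 1.1617·488.19 = 567.13 MPa
τ_max > 385 MPa → exceeds allowable

(a) 15 coils; (b) NO, τ_max = 567 MPa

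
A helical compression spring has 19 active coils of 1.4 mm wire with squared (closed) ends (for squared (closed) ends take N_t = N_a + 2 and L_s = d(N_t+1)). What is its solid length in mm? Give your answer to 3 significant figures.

30.8 mm

squared (closed) ends: N_t = N_a + 2 = 19 + 2 = 21
L_s = d·(N_t+1) = 1.4 × 22 = 30.8 mm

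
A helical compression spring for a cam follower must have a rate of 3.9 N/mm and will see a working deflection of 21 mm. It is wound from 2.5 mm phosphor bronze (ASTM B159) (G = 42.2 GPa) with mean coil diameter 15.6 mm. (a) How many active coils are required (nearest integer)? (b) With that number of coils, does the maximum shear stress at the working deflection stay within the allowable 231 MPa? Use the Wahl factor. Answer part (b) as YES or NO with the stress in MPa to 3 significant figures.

(a) 14 coils; (b) NO, τ_max = 257 MPa

N_a = Gd⁴/(8D³k) = (42.2×10³)(2.5⁴)/(8·15.6³·3.9) = 13.92 → N_a = 14
Actual rate k = Gd⁴/(8D³·14) = 3.8769 N/mm
Working load F = kδ = 3.8769·21 = 81.414 N
C = 15.6/2.5 = 6.2400; K_W = (4C−1)/(4C−4)+0.615/C = 1.2417
τ_max = K_W·8FD/(πd³) = 1.2417·206.99 = 257.01 MPa
τ_max > 231 MPa → exceeds allowable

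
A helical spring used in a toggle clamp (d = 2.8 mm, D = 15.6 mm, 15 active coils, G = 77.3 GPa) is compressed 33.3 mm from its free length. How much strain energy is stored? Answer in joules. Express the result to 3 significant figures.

5.78 J

k = Gd⁴/(8D³N_a) = (77.3×10³)(2.8⁴)/(8·15.6³·15) = 10.429 N/mm
U = ½kδ² = 0.5 × 10.429 × 33.3² = 5782.5 N·mm = 5.7825 J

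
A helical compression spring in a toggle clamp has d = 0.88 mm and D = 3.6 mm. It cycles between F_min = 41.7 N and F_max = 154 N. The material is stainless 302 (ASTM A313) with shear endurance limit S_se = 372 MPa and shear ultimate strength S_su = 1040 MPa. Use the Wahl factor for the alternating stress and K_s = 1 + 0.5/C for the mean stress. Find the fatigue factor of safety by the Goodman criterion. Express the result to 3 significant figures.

C = D/d = 3.6/0.88 = 4.0909; K_W = (4C−1)/(4C−4)+0.615/C = 1.3930; K_s = 1+0.5/C = 1.1222
F_a = (F_max−F_min)/2 = 56.15 N; F_m = (F_max+F_min)/2 = 97.85 N
τ_a = K_W·8F_aD/(πd³) = 1.3930 × 755.34 = 1052.2 MPa
τ_m = K_s·8F_mD/(πd³) = 1.1222 × 1316.3 = 1477.2 MPa
Goodman: 1/n_f = τ_a/S_se + τ_m/S_su = 1052.2/372 + 1477.2/1040 = 2.82844 + 1.42037 = 4.2488
n_f = 1/4.2488 = 0.2354

0.235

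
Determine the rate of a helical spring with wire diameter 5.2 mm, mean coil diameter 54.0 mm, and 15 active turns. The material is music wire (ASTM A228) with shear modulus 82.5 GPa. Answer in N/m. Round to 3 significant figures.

k = Gd⁴/(8D³N_a) = (82.5×10³ × 5.2⁴) / (8 × 54.0³ × 15)
  = 6.03208e+07 / 1.88957e+07 = 3.1923 N/mm = 3192.3 N/m

3190 N/m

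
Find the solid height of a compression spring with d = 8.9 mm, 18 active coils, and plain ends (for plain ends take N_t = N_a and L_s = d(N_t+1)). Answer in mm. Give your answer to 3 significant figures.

plain ends: N_t = N_a = 18
L_s = d·(N_t+1) = 8.9 × 19 = 169.1 mm

169 mm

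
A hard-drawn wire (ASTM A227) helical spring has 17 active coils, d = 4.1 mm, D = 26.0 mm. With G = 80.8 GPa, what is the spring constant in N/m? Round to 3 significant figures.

9550 N/m

k = Gd⁴/(8D³N_a) = (80.8×10³ × 4.1⁴) / (8 × 26.0³ × 17)
  = 2.28321e+07 / 2.39034e+06 = 9.5519 N/mm = 9551.9 N/m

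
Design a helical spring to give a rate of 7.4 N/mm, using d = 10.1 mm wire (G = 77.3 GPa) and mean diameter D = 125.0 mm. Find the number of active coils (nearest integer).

7

N_a = Gd⁴/(8D³k) = (77.3×10³ × 10.1⁴)/(8 × 125.0³ × 7.4)
    = 8.04387e+08 / 1.15625e+08 = 6.957 → 7 coils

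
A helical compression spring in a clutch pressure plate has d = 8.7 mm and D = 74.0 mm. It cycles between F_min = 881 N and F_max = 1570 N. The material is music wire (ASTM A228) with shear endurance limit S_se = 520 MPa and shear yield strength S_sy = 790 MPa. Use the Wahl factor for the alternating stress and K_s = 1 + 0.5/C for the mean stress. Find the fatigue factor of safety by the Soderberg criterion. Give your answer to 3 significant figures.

1.44

C = D/d = 74.0/8.7 = 8.5057; K_W = (4C−1)/(4C−4)+0.615/C = 1.1722; K_s = 1+0.5/C = 1.0588
F_a = (F_max−F_min)/2 = 344.5 N; F_m = (F_max+F_min)/2 = 1225.5 N
τ_a = K_W·8F_aD/(πd³) = 1.1722 × 98.583 = 115.56 MPa
τ_m = K_s·8F_mD/(πd³) = 1.0588 × 350.69 = 371.31 MPa
Soderberg: 1/n_f = τ_a/S_se + τ_m/S_sy = 115.56/520 + 371.31/790 = 0.22223 + 0.47001 = 0.69225
n_f = 1/0.69225 = 1.445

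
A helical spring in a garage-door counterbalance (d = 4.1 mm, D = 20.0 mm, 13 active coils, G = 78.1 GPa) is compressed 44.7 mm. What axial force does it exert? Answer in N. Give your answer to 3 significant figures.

k = Gd⁴/(8D³N_a) = (78.1×10³)(4.1⁴)/(8·20.0³·13) = 26.525 N/mm
F = k·δ = 26.525 × 44.7 = 1185.7 N

1190 N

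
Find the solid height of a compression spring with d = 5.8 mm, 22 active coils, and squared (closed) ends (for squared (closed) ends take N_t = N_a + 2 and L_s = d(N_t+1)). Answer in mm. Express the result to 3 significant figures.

145 mm

squared (closed) ends: N_t = N_a + 2 = 22 + 2 = 24
L_s = d·(N_t+1) = 5.8 × 25 = 145 mm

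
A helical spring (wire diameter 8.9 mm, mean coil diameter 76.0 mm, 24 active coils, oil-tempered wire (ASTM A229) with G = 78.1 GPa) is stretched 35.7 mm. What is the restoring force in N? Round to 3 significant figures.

208 N

k = Gd⁴/(8D³N_a) = (78.1×10³)(8.9⁴)/(8·76.0³·24) = 5.8139 N/mm
F = k·δ = 5.8139 × 35.7 = 207.56 N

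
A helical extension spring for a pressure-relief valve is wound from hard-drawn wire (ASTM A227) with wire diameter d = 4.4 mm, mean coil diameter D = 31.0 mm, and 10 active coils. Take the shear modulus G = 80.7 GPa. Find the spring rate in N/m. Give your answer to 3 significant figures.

k = Gd⁴/(8D³N_a) = (80.7×10³ × 4.4⁴) / (8 × 31.0³ × 10)
  = 3.02471e+07 / 2.38328e+06 = 12.691 N/mm = 12691 N/m

12700 N/m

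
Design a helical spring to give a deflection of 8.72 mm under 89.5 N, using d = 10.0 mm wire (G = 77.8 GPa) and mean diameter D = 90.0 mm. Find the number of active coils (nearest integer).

Required rate k = F/δ = 89.5/8.72 = 10.264 N/mm
N_a = Gd⁴/(8D³k) = (77.8×10³ × 10.0⁴)/(8 × 90.0³ × 10.264)
    = 7.78e+08 / 5.98583e+07 = 13 → 13 coils

13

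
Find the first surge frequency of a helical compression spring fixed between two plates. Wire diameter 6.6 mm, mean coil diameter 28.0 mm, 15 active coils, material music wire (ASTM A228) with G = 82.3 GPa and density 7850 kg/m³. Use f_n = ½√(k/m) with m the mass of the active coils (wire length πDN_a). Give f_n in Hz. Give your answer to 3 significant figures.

205 Hz

k = Gd⁴/(8D³N_a) = (82.3×10³)(6.6⁴)/(8·28.0³·15) = 59.282 N/mm = 59282 N/m
Wire length L = πDN_a = π·28.0·15 = 1319.5 mm
m = ρ·(πd²/4)·L = 7850 × 34.212×10⁻⁶ m² × 1.3195 m = 0.35436 kg
f_n = ½√(k/m) = 0.5·√(59282/0.35436) = 0.5·√(1.6729e+05) = 204.51 Hz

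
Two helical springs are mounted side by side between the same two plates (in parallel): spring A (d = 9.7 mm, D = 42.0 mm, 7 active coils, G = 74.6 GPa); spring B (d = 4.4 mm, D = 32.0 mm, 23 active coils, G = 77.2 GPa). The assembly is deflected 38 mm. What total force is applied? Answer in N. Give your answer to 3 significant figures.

k_A = Gd⁴/(8D³N_a) = (74.6×10³)(9.7⁴)/(8·42.0³·7) = 159.18 N/mm
k_B = Gd⁴/(8D³N_a) = (77.2×10³)(4.4⁴)/(8·32.0³·23) = 4.7991 N/mm
Parallel: k_eq = 159.18 + 4.7991 = 163.98 N/mm
F = k_eq·δ = 163.98·38 = 6231.2 N

6230 N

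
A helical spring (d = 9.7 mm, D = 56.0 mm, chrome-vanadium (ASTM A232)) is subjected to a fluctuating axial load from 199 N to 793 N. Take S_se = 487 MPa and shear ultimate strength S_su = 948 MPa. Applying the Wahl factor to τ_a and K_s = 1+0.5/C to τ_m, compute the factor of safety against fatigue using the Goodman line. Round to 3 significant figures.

4.78

C = D/d = 56.0/9.7 = 5.7732; K_W = (4C−1)/(4C−4)+0.615/C = 1.2637; K_s = 1+0.5/C = 1.0866
F_a = (F_max−F_min)/2 = 297 N; F_m = (F_max+F_min)/2 = 496 N
τ_a = K_W·8F_aD/(πd³) = 1.2637 × 46.405 = 58.64 MPa
τ_m = K_s·8F_mD/(πd³) = 1.0866 × 77.499 = 84.211 MPa
Goodman: 1/n_f = τ_a/S_se + τ_m/S_su = 58.64/487 + 84.211/948 = 0.12041 + 0.08883 = 0.20924
n_f = 1/0.20924 = 4.779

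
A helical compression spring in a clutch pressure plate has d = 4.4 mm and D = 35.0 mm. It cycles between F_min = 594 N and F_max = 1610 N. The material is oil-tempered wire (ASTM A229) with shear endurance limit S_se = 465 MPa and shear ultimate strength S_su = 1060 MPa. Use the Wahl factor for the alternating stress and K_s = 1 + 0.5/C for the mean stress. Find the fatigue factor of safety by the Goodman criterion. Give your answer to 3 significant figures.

0.398

C = D/d = 35.0/4.4 = 7.9545; K_W = (4C−1)/(4C−4)+0.615/C = 1.1852; K_s = 1+0.5/C = 1.0629
F_a = (F_max−F_min)/2 = 508 N; F_m = (F_max+F_min)/2 = 1102 N
τ_a = K_W·8F_aD/(πd³) = 1.1852 × 531.51 = 629.93 MPa
τ_m = K_s·8F_mD/(πd³) = 1.0629 × 1153 = 1225.5 MPa
Goodman: 1/n_f = τ_a/S_se + τ_m/S_su = 629.93/465 + 1225.5/1060 = 1.35468 + 1.15611 = 2.5108
n_f = 1/2.5108 = 0.3983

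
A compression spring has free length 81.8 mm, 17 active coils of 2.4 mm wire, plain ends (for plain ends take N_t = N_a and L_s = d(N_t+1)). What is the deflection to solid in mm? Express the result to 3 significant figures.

38.6 mm

N_t = 17; L_s = 2.4·18 = 43.2 mm
δ_solid = L₀ − L_s = 81.8 − 43.2 = 38.6 mm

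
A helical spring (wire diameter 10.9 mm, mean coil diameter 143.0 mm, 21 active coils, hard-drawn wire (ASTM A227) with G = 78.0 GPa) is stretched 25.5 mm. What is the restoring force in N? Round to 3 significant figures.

k = Gd⁴/(8D³N_a) = (78.0×10³)(10.9⁴)/(8·143.0³·21) = 2.2412 N/mm
F = k·δ = 2.2412 × 25.5 = 57.151 N

57.2 N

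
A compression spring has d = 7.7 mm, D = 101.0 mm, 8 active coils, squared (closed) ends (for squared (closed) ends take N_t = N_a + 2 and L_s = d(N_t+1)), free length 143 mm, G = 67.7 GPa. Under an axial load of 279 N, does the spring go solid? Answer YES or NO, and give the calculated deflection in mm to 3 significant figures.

k = Gd⁴/(8D³N_a) = (67.7×10³)(7.7⁴)/(8·101.0³·8) = 3.6092 N/mm
N_t = 10; L_s = 7.7·11 = 84.7 mm; δ_solid = L₀ − L_s = 143 − 84.7 = 58.3 mm
δ = F/k = 279/3.6092 = 77.303 mm
δ ≥ δ_solid → spring goes solid

YES, δ = 77.3 mm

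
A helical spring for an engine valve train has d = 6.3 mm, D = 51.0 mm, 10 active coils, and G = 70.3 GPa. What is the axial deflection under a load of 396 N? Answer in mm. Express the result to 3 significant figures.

k = Gd⁴/(8D³N_a) = (70.3×10³)(6.3⁴)/(8·51.0³·10) = 10.436 N/mm
δ = F/k = 396 / 10.436 = 37.947 mm

37.9 mm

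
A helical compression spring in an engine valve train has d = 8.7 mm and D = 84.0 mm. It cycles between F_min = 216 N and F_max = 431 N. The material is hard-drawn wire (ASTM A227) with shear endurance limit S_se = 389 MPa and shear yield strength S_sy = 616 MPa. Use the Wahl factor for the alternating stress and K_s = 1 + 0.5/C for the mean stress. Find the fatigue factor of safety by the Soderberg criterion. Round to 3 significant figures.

3.54

C = D/d = 84.0/8.7 = 9.6552; K_W = (4C−1)/(4C−4)+0.615/C = 1.1503; K_s = 1+0.5/C = 1.0518
F_a = (F_max−F_min)/2 = 107.5 N; F_m = (F_max+F_min)/2 = 323.5 N
τ_a = K_W·8F_aD/(πd³) = 1.1503 × 34.92 = 40.17 MPa
τ_m = K_s·8F_mD/(πd³) = 1.0518 × 105.08 = 110.53 MPa
Soderberg: 1/n_f = τ_a/S_se + τ_m/S_sy = 40.17/389 + 110.53/616 = 0.10326 + 0.17942 = 0.28269
n_f = 1/0.28269 = 3.537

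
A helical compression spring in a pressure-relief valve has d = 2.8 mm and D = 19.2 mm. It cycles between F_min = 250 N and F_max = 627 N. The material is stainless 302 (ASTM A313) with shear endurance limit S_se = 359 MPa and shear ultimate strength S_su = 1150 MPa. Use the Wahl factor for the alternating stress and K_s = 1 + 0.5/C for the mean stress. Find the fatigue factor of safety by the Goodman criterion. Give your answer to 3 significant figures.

C = D/d = 19.2/2.8 = 6.8571; K_W = (4C−1)/(4C−4)+0.615/C = 1.2177; K_s = 1+0.5/C = 1.0729
F_a = (F_max−F_min)/2 = 188.5 N; F_m = (F_max+F_min)/2 = 438.5 N
τ_a = K_W·8F_aD/(πd³) = 1.2177 × 419.83 = 511.25 MPa
τ_m = K_s·8F_mD/(πd³) = 1.0729 × 976.65 = 1047.9 MPa
Goodman: 1/n_f = τ_a/S_se + τ_m/S_su = 511.25/359 + 1047.9/1150 = 1.42409 + 0.91118 = 2.3353
n_f = 1/2.3353 = 0.4282

0.428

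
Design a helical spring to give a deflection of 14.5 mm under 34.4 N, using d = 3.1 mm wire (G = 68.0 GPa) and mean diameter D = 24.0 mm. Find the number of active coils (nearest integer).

24

Required rate k = F/δ = 34.4/14.5 = 2.3724 N/mm
N_a = Gd⁴/(8D³k) = (68.0×10³ × 3.1⁴)/(8 × 24.0³ × 2.3724)
    = 6.27994e+06 / 262370 = 23.94 → 24 coils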